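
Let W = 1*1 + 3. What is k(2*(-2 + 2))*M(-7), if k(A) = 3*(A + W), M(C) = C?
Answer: -84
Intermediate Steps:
W = 4 (W = 1 + 3 = 4)
k(A) = 12 + 3*A (k(A) = 3*(A + 4) = 3*(4 + A) = 12 + 3*A)
k(2*(-2 + 2))*M(-7) = (12 + 3*(2*(-2 + 2)))*(-7) = (12 + 3*(2*0))*(-7) = (12 + 3*0)*(-7) = (12 + 0)*(-7) = 12*(-7) = -84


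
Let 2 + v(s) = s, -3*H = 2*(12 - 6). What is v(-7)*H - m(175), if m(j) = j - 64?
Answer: -75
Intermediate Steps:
H = -4 (H = -2*(12 - 6)/3 = -2*6/3 = -⅓*12 = -4)
v(s) = -2 + s
m(j) = -64 + j
v(-7)*H - m(175) = (-2 - 7)*(-4) - (-64 + 175) = -9*(-4) - 1*111 = 36 - 111 = -75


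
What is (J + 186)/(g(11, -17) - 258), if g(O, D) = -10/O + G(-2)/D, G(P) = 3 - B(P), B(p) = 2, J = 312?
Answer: -93126/48427 ≈ -1.9230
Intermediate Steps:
G(P) = 1 (G(P) = 3 - 1*2 = 3 - 2 = 1)
g(O, D) = 1/D - 10/O (g(O, D) = -10/O + 1/D = 1/D - 10/O)
(J + 186)/(g(11, -17) - 258) = (312 + 186)/((1/(-17) - 10/11) - 258) = 498/((-1/17 - 10*1/11) - 258) = 498/((-1/17 - 10/11) - 258) = 498/(-181/187 - 258) = 498/(-48427/187) = 498*(-187/48427) = -93126/48427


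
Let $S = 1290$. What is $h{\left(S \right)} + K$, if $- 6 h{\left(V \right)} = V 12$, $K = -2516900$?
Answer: $-2519480$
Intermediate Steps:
$h{\left(V \right)} = - 2 V$ ($h{\left(V \right)} = - \frac{V 12}{6} = - \frac{12 V}{6} = - 2 V$)
$h{\left(S \right)} + K = \left(-2\right) 1290 - 2516900 = -2580 - 2516900 = -2519480$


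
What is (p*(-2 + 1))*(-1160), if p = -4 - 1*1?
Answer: -5800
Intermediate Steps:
p = -5 (p = -4 - 1 = -5)
(p*(-2 + 1))*(-1160) = -5*(-2 + 1)*(-1160) = -5*(-1)*(-1160) = 5*(-1160) = -5800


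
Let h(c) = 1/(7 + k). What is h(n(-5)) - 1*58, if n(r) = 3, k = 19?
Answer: -1507/26 ≈ -57.962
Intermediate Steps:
h(c) = 1/26 (h(c) = 1/(7 + 19) = 1/26)
h(n(-5)) - 1*58 = 1/26 - 1*58 = 1/26 - 58 = -1507/26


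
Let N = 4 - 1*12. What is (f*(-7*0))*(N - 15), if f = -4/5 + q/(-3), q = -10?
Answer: 0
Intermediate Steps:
N = -8 (N = 4 - 12 = -8)
f = 38/15 (f = -4/5 - 10/(-3) = -4*1/5 - 10*(-1/3) = -4/5 + 10/3 = 38/15 ≈ 2.5333)
(f*(-7*0))*(N - 15) = (38*(-7*0)/15)*(-8 - 15) = ((38/15)*0)*(-23) = 0*(-23) = 0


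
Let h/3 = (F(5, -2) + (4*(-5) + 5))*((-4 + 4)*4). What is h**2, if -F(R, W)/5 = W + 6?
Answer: 0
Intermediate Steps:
F(R, W) = -30 - 5*W (F(R, W) = -5*(W + 6) = -5*(6 + W) = -30 - 5*W)
h = 0 (h = 3*(((-30 - 5*(-2)) + (4*(-5) + 5))*((-4 + 4)*4)) = 3*(((-30 + 10) + (-20 + 5))*(0*4)) = 3*((-20 - 15)*0) = 3*(-35*0) = 3*0 = 0)
h**2 = 0**2 = 0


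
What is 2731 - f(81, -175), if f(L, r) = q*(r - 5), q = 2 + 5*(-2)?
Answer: 1291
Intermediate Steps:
q = -8 (q = 2 - 10 = -8)
f(L, r) = 40 - 8*r (f(L, r) = -8*(r - 5) = -8*(-5 + r) = 40 - 8*r)
2731 - f(81, -175) = 2731 - (40 - 8*(-175)) = 2731 - (40 + 1400) = 2731 - 1*1440 = 2731 - 1440 = 1291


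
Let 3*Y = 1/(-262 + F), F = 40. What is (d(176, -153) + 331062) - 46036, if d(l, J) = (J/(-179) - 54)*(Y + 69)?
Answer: 3726882075/13246 ≈ 2.8136e+5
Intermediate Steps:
Y = -1/666 (Y = 1/(3*(-262 + 40)) = (⅓)/(-222) = (⅓)*(-1/222) = -1/666 ≈ -0.0015015)
d(l, J) = -137859/37 - 45953*J/119214 (d(l, J) = (J/(-179) - 54)*(-1/666 + 69) = (J*(-1/179) - 54)*(45953/666) = (-J/179 - 54)*(45953/666) = (-54 - J/179)*(45953/666) = -137859/37 - 45953*J/119214)
(d(176, -153) + 331062) - 46036 = ((-137859/37 - 45953/119214*(-153)) + 331062) - 46036 = ((-137859/37 + 781201/13246) + 331062) - 46036 = (-48572321/13246 + 331062) - 46036 = 4336674931/13246 - 46036 = 3726882075/13246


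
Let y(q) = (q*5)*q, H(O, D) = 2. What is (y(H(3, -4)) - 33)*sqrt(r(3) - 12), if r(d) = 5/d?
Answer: -13*I*sqrt(93)/3 ≈ -41.789*I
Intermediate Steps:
y(q) = 5*q**2 (y(q) = (5*q)*q = 5*q**2)
(y(H(3, -4)) - 33)*sqrt(r(3) - 12) = (5*2**2 - 33)*sqrt(5/3 - 12) = (5*4 - 33)*sqrt(5*(1/3) - 12) = (20 - 33)*sqrt(5/3 - 12) = -13*I*sqrt(93)/3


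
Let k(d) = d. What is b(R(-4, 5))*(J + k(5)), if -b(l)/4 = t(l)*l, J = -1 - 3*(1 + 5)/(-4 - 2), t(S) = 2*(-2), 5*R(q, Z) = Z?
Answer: 112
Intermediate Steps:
R(q, Z) = Z/5
t(S) = -4
J = 2 (J = -1 - 18/(-6) = -1 - 18*(-1)/6 = -1 - 3*(-1) = -1 + 3 = 2)
b(l) = 16*l (b(l) = -(-16)*l = 16*l)
b(R(-4, 5))*(J + k(5)) = (16*((⅕)*5))*(2 + 5) = (16*1)*7 = 16*7 = 112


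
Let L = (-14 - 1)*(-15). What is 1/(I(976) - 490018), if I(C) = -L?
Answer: -1/490243 ≈ -2.0398e-6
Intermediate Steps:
L = 225 (L = -15*(-15) = 225)
I(C) = -225 (I(C) = -1*225 = -225)
1/(I(976) - 490018) = 1/(-225 - 490018) = 1/(-490243) = -1/490243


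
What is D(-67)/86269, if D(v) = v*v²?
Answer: -300763/86269 ≈ -3.4863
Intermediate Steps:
D(v) = v³
D(-67)/86269 = (-67)³/86269 = -300763*1/86269 = -300763/86269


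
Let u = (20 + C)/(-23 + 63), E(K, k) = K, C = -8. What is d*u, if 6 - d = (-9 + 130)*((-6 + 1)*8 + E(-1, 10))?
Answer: 14901/10 ≈ 1490.1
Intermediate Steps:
d = 4967 (d = 6 - (-9 + 130)*((-6 + 1)*8 - 1) = 6 - 121*(-5*8 - 1) = 6 - 121*(-40 - 1) = 6 - 121*(-41) = 6 - 1*(-4961) = 6 + 4961 = 4967)
u = 3/10 (u = (20 - 8)/(-23 + 63) = 12/40 = 12*(1/40) = 3/10 ≈ 0.30000)
d*u = 4967*(3/10) = 14901/10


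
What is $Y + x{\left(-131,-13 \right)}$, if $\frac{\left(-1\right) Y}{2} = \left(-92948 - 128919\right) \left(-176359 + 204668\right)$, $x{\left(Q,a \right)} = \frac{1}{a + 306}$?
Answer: $\frac{3680568081159}{293} \approx 1.2562 \cdot 10^{10}$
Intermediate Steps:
$x{\left(Q,a \right)} = \frac{1}{306 + a}$
$Y = 12561665806$ ($Y = - 2 \left(-92948 - 128919\right) \left(-176359 + 204668\right) = - 2 \left(\left(-221867\right) 28309\right) = \left(-2\right) \left(-6280832903\right) = 12561665806$)
$Y + x{\left(-131,-13 \right)} = 12561665806 + \frac{1}{306 - 13} = 12561665806 + \frac{1}{293} = \frac{3680568081159}{293}$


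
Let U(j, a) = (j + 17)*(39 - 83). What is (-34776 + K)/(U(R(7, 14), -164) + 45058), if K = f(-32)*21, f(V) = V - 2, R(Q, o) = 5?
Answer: -3549/4409 ≈ -0.80494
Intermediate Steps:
f(V) = -2 + V
U(j, a) = -748 - 44*j (U(j, a) = (17 + j)*(-44) = -748 - 44*j)
K = -714 (K = (-2 - 32)*21 = -34*21 = -714)
(-34776 + K)/(U(R(7, 14), -164) + 45058) = (-34776 - 714)/((-748 - 44*5) + 45058) = -35490/((-748 - 220) + 45058) = -35490/(-968 + 45058) = -35490/44090 = -35490*1/44090 = -3549/4409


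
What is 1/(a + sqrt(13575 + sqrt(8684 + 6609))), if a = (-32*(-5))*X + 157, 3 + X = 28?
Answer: 1/(4157 + sqrt(13575 + sqrt(15293))) ≈ 0.00023397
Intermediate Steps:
X = 25 (X = -3 + 28 = 25)
a = 4157 (a = -32*(-5)*25 + 157 = 160*25 + 157 = 4000 + 157 = 4157)
1/(a + sqrt(13575 + sqrt(8684 + 6609))) = 1/(4157 + sqrt(13575 + sqrt(8684 + 6609))) = 1/(4157 + sqrt(13575 + sqrt(15293)))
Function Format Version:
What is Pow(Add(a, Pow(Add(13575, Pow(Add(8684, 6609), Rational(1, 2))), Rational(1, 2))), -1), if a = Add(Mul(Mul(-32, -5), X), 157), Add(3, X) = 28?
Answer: Pow(Add(4157, Pow(Add(13575, Pow(15293, Rational(1, 2))), Rational(1, 2))), -1) ≈ 0.00023397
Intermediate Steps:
X = 25 (X = Add(-3, 28) = 25)
a = 4157 (a = Add(Mul(Mul(-32, -5), 25), 157) = Add(Mul(160, 25), 157) = Add(4000, 157) = 4157)
Pow(Add(a, Pow(Add(13575, Pow(Add(8684, 6609), Rational(1, 2))), Rational(1, 2))), -1) = Pow(Add(4157, Pow(Add(13575, Pow(Add(8684, 6609), Rational(1, 2))), Rational(1, 2))), -1) = Pow(Add(4157, Pow(Add(13575, Pow(15293, Rational(1, 2))), Rational(1, 2))), -1)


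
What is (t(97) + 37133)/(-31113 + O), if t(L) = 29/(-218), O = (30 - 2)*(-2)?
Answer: -8094965/6794842 ≈ -1.1913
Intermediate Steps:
O = -56 (O = 28*(-2) = -56)
t(L) = -29/218 (t(L) = 29*(-1/218) = -29/218)
(t(97) + 37133)/(-31113 + O) = (-29/218 + 37133)/(-31113 - 56) = (8094965/218)/(-31169) = (8094965/218)*(-1/31169) = -8094965/6794842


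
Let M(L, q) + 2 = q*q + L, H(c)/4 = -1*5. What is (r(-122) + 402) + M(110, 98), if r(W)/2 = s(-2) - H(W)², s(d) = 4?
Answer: 9322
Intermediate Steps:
H(c) = -20 (H(c) = 4*(-1*5) = 4*(-5) = -20)
M(L, q) = -2 + L + q² (M(L, q) = -2 + (q*q + L) = -2 + (q² + L) = -2 + (L + q²) = -2 + L + q²)
r(W) = -792 (r(W) = 2*(4 - 1*(-20)²) = 2*(4 - 1*400) = 2*(4 - 400) = 2*(-396) = -792)
(r(-122) + 402) + M(110, 98) = (-792 + 402) + (-2 + 110 + 98²) = -390 + (-2 + 110 + 9604) = -390 + 9712 = 9322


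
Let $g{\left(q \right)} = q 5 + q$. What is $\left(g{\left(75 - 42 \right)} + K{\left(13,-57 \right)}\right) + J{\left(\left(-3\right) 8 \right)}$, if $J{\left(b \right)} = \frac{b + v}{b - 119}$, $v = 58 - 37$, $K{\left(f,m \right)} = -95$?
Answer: $\frac{14732}{143} \approx 103.02$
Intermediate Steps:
$g{\left(q \right)} = 6 q$ ($g{\left(q \right)} = 5 q + q = 6 q$)
$v = 21$
$J{\left(b \right)} = \frac{21 + b}{-119 + b}$ ($J{\left(b \right)} = \frac{b + 21}{b - 119} = \frac{21 + b}{-119 + b}$)
$\left(g{\left(75 - 42 \right)} + K{\left(13,-57 \right)}\right) + J{\left(\left(-3\right) 8 \right)} = \left(6 \left(75 - 42\right) - 95\right) + \frac{21 - 24}{-119 - 24} = \left(6 \cdot 33 - 95\right) + \frac{1}{-143} \left(-3\right) = \left(198 - 95\right) - - \frac{3}{143} = 103 + \frac{3}{143} = \frac{14732}{143}$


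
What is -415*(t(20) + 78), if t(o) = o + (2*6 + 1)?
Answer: -46065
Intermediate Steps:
t(o) = 13 + o (t(o) = o + (12 + 1) = o + 13 = 13 + o)
-415*(t(20) + 78) = -415*((13 + 20) + 78) = -415*(33 + 78) = -415*111 = -46065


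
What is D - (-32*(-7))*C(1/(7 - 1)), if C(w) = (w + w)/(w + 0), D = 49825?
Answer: 49377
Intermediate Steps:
C(w) = 2 (C(w) = (2*w)/w = 2)
D - (-32*(-7))*C(1/(7 - 1)) = 49825 - (-32*(-7))*2 = 49825 - 224*2 = 49825 - 1*448 = 49825 - 448 = 49377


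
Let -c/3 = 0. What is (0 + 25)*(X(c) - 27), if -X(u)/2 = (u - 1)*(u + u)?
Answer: -675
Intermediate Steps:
c = 0 (c = -3*0 = 0)
X(u) = -4*u*(-1 + u) (X(u) = -2*(u - 1)*(u + u) = -2*(-1 + u)*2*u = -4*u*(-1 + u))
(0 + 25)*(X(c) - 27) = (0 + 25)*(4*0*(1 - 1*0) - 27) = 25*(4*0*(1 + 0) - 27) = 25*(4*0*1 - 27) = 25*(0 - 27) = 25*(-27) = -675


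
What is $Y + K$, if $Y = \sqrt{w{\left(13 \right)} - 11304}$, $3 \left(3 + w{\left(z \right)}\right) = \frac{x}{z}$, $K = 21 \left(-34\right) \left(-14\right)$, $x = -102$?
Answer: $9996 + \frac{5 i \sqrt{76453}}{13} \approx 9996.0 + 106.35 i$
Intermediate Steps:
$K = 9996$ ($K = \left(-714\right) \left(-14\right) = 9996$)
$w{\left(z \right)} = -3 - \frac{34}{z}$ ($w{\left(z \right)} = -3 + \frac{\left(-102\right) \frac{1}{z}}{3} = -3 - \frac{34}{z}$)
$Y = \frac{5 i \sqrt{76453}}{13}$ ($Y = \sqrt{\left(-3 - \frac{34}{13}\right) - 11304} = \sqrt{- \frac{73}{13} - 11304} = \sqrt{- \frac{147025}{13}} = \frac{5 i \sqrt{76453}}{13} \approx 106.35 i$)
$Y + K = \frac{5 i \sqrt{76453}}{13} + 9996 = 9996 + \frac{5 i \sqrt{76453}}{13}$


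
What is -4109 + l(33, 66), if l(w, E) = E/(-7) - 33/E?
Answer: -57665/14 ≈ -4118.9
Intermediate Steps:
l(w, E) = -33/E - E/7 (l(w, E) = E*(-⅐) - 33/E = -E/7 - 33/E = -33/E - E/7)
-4109 + l(33, 66) = -4109 + (-33/66 - ⅐*66) = -4109 + (-33*1/66 - 66/7) = -4109 + (-½ - 66/7) = -4109 - 139/14 = -57665/14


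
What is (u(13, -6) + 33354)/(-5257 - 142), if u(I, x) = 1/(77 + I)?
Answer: -3001861/485910 ≈ -6.1778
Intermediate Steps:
(u(13, -6) + 33354)/(-5257 - 142) = (1/(77 + 13) + 33354)/(-5257 - 142) = (1/90 + 33354)/(-5399) = (1/90 + 33354)*(-1/5399) = (3001861/90)*(-1/5399) = -3001861/485910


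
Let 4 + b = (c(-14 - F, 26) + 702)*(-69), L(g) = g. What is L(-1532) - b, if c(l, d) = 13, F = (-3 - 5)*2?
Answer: 47807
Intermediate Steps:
F = -16 (F = -8*2 = -16)
b = -49339 (b = -4 + (13 + 702)*(-69) = -4 + 715*(-69) = -4 - 49335 = -49339)
L(-1532) - b = -1532 - 1*(-49339) = -1532 + 49339 = 47807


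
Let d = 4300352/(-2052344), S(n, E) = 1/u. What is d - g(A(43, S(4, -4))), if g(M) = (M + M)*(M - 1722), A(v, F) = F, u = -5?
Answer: -633088878/916225 ≈ -690.98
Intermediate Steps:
S(n, E) = -⅕ (S(n, E) = 1/(-5) = -⅕)
g(M) = 2*M*(-1722 + M) (g(M) = (2*M)*(-1722 + M) = 2*M*(-1722 + M))
d = -76792/36649 (d = 4300352*(-1/2052344) = -76792/36649 ≈ -2.0953)
d - g(A(43, S(4, -4))) = -76792/36649 - 2*(-1)*(-1722 - ⅕)/5 = -76792/36649 - 2*(-1)*(-8611)/(5*5) = -76792/36649 - 1*17222/25 = -76792/36649 - 17222/25 = -633088878/916225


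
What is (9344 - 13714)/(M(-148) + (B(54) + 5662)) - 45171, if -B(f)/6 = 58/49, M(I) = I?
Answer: -320764906/7101 ≈ -45172.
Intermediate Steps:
B(f) = -348/49
(9344 - 13714)/(M(-148) + (B(54) + 5662)) - 45171 = (9344 - 13714)/(-148 + (-348/49 + 5662)) - 45171 = -4370/(-148 + 277090/49) - 45171 = -4370/269838/49 - 45171 = -4370*49/269838 - 45171 = -5635/7101 - 45171 = -320764906/7101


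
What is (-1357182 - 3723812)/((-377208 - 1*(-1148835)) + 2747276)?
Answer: -5080994/3518903 ≈ -1.4439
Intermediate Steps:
(-1357182 - 3723812)/((-377208 - 1*(-1148835)) + 2747276) = -5080994/((-377208 + 1148835) + 2747276) = -5080994/(771627 + 2747276) = -5080994/3518903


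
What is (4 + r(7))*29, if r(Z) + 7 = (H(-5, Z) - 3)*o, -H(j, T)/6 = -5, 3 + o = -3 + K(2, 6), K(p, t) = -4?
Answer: -7917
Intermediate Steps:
o = -10 (o = -3 + (-3 - 4) = -3 - 7 = -10)
H(j, T) = 30 (H(j, T) = -6*(-5) = 30)
r(Z) = -277 (r(Z) = -7 + (30 - 3)*(-10) = -7 + 27*(-10) = -7 - 270 = -277)
(4 + r(7))*29 = (4 - 277)*29 = -273*29 = -7917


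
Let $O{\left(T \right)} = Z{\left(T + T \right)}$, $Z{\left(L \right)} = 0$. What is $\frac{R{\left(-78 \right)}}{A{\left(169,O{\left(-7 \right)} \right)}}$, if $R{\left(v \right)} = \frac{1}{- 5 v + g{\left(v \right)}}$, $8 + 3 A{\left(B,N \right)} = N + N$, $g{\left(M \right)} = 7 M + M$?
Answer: $\frac{1}{624} \approx 0.0016026$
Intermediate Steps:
$O{\left(T \right)} = 0$
$g{\left(M \right)} = 8 M$
$A{\left(B,N \right)} = - \frac{8}{3} + \frac{2 N}{3}$ ($A{\left(B,N \right)} = - \frac{8}{3} + \frac{N + N}{3} = - \frac{8}{3} + \frac{2 N}{3}$)
$R{\left(v \right)} = \frac{1}{3 v}$ ($R{\left(v \right)} = \frac{1}{- 5 v + 8 v} = \frac{1}{3 v}$)
$\frac{R{\left(-78 \right)}}{A{\left(169,O{\left(-7 \right)} \right)}} = \frac{\frac{1}{3} \frac{1}{-78}}{- \frac{8}{3} + \frac{2}{3} \cdot 0} = \frac{\frac{1}{3} \left(- \frac{1}{78}\right)}{- \frac{8}{3} + 0} = - \frac{1}{234 \left(- \frac{8}{3}\right)} = \left(- \frac{1}{234}\right) \left(- \frac{3}{8}\right) = \frac{1}{624}$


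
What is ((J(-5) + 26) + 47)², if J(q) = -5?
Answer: 4624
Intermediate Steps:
((J(-5) + 26) + 47)² = ((-5 + 26) + 47)² = (21 + 47)² = 68² = 4624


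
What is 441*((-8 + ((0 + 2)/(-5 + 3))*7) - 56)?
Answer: -31311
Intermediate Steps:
441*((-8 + ((0 + 2)/(-5 + 3))*7) - 56) = 441*((-8 + (2/(-2))*7) - 56) = 441*((-8 + (2*(-½))*7) - 56) = 441*((-8 - 1*7) - 56) = 441*((-8 - 7) - 56) = 441*(-15 - 56) = 441*(-71) = -31311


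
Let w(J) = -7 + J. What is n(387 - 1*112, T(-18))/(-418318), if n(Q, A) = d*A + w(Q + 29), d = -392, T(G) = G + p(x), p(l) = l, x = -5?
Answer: -9313/418318 ≈ -0.022263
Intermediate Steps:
T(G) = -5 + G (T(G) = G - 5 = -5 + G)
n(Q, A) = 22 + Q - 392*A (n(Q, A) = -392*A + (-7 + (Q + 29)) = -392*A + (-7 + (29 + Q)) = -392*A + (22 + Q) = 22 + Q - 392*A)
n(387 - 1*112, T(-18))/(-418318) = (22 + (387 - 1*112) - 392*(-5 - 18))/(-418318) = (22 + (387 - 112) - 392*(-23))*(-1/418318) = (22 + 275 + 9016)*(-1/418318) = 9313*(-1/418318) = -9313/418318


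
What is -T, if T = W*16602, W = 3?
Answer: -49806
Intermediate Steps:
T = 49806 (T = 3*16602 = 49806)
-T = -1*49806 = -49806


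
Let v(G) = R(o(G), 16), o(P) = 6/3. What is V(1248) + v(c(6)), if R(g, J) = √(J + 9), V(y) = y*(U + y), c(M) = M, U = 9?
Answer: 1568741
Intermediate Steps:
o(P) = 2 (o(P) = 6*(⅓) = 2)
V(y) = y*(9 + y)
R(g, J) = √(9 + J)
v(G) = 5 (v(G) = √(9 + 16) = √25 = 5)
V(1248) + v(c(6)) = 1248*(9 + 1248) + 5 = 1248*1257 + 5 = 1568736 + 5 = 1568741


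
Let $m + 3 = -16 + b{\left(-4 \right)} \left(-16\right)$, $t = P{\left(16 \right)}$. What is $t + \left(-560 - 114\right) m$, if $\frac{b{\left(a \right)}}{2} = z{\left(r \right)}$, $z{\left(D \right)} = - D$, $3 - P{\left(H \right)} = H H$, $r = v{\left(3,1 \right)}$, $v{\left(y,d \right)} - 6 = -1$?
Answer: $-95287$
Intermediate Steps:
$v{\left(y,d \right)} = 5$ ($v{\left(y,d \right)} = 6 - 1 = 5$)
$r = 5$
$P{\left(H \right)} = 3 - H^{2}$ ($P{\left(H \right)} = 3 - H H = 3 - H^{2}$)
$t = -253$ ($t = 3 - 16^{2} = 3 - 256 = -253$)
$b{\left(a \right)} = -10$ ($b{\left(a \right)} = 2 \left(\left(-1\right) 5\right) = 2 \left(-5\right) = -10$)
$m = 141$ ($m = -3 - -144 = -3 + \left(-16 + 160\right) = -3 + 144 = 141$)
$t + \left(-560 - 114\right) m = -253 + \left(-560 - 114\right) 141 = -253 - 95034 = -95287$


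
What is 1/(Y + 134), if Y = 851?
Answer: 1/985 ≈ 0.0010152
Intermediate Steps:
1/(Y + 134) = 1/(851 + 134) = 1/985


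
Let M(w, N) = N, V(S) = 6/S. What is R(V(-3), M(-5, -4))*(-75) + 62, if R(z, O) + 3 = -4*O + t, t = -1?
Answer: -838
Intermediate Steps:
R(z, O) = -4 - 4*O (R(z, O) = -3 + (-4*O - 1) = -3 + (-1 - 4*O) = -4 - 4*O)
R(V(-3), M(-5, -4))*(-75) + 62 = (-4 - 4*(-4))*(-75) + 62 = (-4 + 16)*(-75) + 62 = 12*(-75) + 62 = -900 + 62 = -838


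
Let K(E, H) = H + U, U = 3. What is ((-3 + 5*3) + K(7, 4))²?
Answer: 361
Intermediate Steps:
K(E, H) = 3 + H (K(E, H) = H + 3 = 3 + H)
((-3 + 5*3) + K(7, 4))² = ((-3 + 5*3) + (3 + 4))² = ((-3 + 15) + 7)² = (12 + 7)² = 19² = 361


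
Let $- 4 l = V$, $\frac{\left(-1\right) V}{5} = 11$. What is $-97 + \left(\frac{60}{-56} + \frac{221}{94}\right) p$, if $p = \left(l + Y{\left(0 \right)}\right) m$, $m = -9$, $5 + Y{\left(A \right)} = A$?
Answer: $- \frac{37181}{188} \approx -197.77$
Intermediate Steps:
$V = -55$ ($V = \left(-5\right) 11 = -55$)
$Y{\left(A \right)} = -5 + A$
$l = \frac{55}{4}$ ($l = \left(- \frac{1}{4}\right) \left(-55\right) = \frac{55}{4} \approx 13.75$)
$p = - \frac{315}{4}$ ($p = \left(\frac{55}{4} + \left(-5 + 0\right)\right) \left(-9\right) = \left(\frac{55}{4} - 5\right) \left(-9\right) = \frac{35}{4} \left(-9\right) = - \frac{315}{4} \approx -78.75$)
$-97 + \left(\frac{60}{-56} + \frac{221}{94}\right) p = -97 + \left(\frac{60}{-56} + \frac{221}{94}\right) \left(- \frac{315}{4}\right) = -97 + \left(60 \left(- \frac{1}{56}\right) + 221 \cdot \frac{1}{94}\right) \left(- \frac{315}{4}\right) = -97 + \left(- \frac{15}{14} + \frac{221}{94}\right) \left(- \frac{315}{4}\right) = -97 + \frac{421}{329} \left(- \frac{315}{4}\right) = -97 - \frac{18945}{188} = - \frac{37181}{188}$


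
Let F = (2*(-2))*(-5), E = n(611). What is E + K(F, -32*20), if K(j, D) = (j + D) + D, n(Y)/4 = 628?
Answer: 1252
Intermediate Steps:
n(Y) = 2512 (n(Y) = 4*628 = 2512)
E = 2512
F = 20 (F = -4*(-5) = 20)
K(j, D) = j + 2*D (K(j, D) = (D + j) + D = j + 2*D)
E + K(F, -32*20) = 2512 + (20 + 2*(-32*20)) = 2512 + (20 + 2*(-640)) = 2512 + (20 - 1280) = 2512 - 1260 = 1252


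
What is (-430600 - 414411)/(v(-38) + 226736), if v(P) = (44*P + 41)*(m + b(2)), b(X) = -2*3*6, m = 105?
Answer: -845011/114197 ≈ -7.3996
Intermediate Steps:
b(X) = -36 (b(X) = -6*6 = -36)
v(P) = 2829 + 3036*P (v(P) = (44*P + 41)*(105 - 36) = (41 + 44*P)*69 = 2829 + 3036*P)
(-430600 - 414411)/(v(-38) + 226736) = (-430600 - 414411)/((2829 + 3036*(-38)) + 226736) = -845011/((2829 - 115368) + 226736) = -845011/(-112539 + 226736) = -845011/114197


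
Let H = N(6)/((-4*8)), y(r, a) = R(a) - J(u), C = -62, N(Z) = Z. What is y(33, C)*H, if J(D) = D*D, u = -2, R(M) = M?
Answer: 99/8 ≈ 12.375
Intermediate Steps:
J(D) = D²
y(r, a) = -4 + a (y(r, a) = a - 1*(-2)² = a - 1*4 = a - 4 = -4 + a)
H = -3/16 (H = 6/((-4*8)) = 6/(-32) = 6*(-1/32) = -3/16 ≈ -0.18750)
y(33, C)*H = (-4 - 62)*(-3/16) = -66*(-3/16) = 99/8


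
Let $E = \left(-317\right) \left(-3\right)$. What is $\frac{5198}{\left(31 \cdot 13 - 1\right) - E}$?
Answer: $- \frac{5198}{549} \approx -9.4681$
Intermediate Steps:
$E = 951$
$\frac{5198}{\left(31 \cdot 13 - 1\right) - E} = \frac{5198}{\left(31 \cdot 13 - 1\right) - 951} = \frac{5198}{\left(403 - 1\right) - 951} = \frac{5198}{402 - 951} = \frac{5198}{-549} = 5198 \left(- \frac{1}{549}\right) = - \frac{5198}{549}$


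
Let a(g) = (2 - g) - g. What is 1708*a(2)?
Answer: -3416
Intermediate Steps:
a(g) = 2 - 2*g
1708*a(2) = 1708*(2 - 2*2) = 1708*(2 - 4) = 1708*(-2) = -3416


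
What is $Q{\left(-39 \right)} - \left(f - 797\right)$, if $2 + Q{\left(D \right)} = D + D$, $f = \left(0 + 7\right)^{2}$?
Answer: $668$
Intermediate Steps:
$f = 49$ ($f = 7^{2} = 49$)
$Q{\left(D \right)} = -2 + 2 D$ ($Q{\left(D \right)} = -2 + \left(D + D\right) = -2 + 2 D$)
$Q{\left(-39 \right)} - \left(f - 797\right) = \left(-2 + 2 \left(-39\right)\right) - \left(49 - 797\right) = \left(-2 - 78\right) - \left(49 - 797\right) = -80 - -748 = -80 + 748 = 668$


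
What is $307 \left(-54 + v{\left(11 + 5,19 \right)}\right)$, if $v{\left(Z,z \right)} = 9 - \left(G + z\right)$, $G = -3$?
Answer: $-18727$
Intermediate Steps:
$v{\left(Z,z \right)} = 12 - z$ ($v{\left(Z,z \right)} = 9 - \left(-3 + z\right) = 12 - z$)
$307 \left(-54 + v{\left(11 + 5,19 \right)}\right) = 307 \left(-54 + \left(12 - 19\right)\right) = 307 \left(-54 - 7\right) = 307 \left(-61\right) = -18727$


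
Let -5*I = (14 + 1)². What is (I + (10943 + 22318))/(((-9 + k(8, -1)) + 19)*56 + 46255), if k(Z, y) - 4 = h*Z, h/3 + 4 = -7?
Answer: 33216/32255 ≈ 1.0298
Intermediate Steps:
I = -45 (I = -(14 + 1)²/5 = -⅕*15² = -⅕*225 = -45)
h = -33 (h = -12 + 3*(-7) = -12 - 21 = -33)
k(Z, y) = 4 - 33*Z
(I + (10943 + 22318))/(((-9 + k(8, -1)) + 19)*56 + 46255) = (-45 + (10943 + 22318))/(((-9 + (4 - 33*8)) + 19)*56 + 46255) = (-45 + 33261)/(((-9 + (4 - 264)) + 19)*56 + 46255) = 33216/(((-9 - 260) + 19)*56 + 46255) = 33216/((-269 + 19)*56 + 46255) = 33216/(-250*56 + 46255) = 33216/(-14000 + 46255) = 33216/32255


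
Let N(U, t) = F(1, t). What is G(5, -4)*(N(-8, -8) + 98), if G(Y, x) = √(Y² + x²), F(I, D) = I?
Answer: 99*√41 ≈ 633.91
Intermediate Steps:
N(U, t) = 1
G(5, -4)*(N(-8, -8) + 98) = √(5² + (-4)²)*(1 + 98) = √(25 + 16)*99 = √41*99 = 99*√41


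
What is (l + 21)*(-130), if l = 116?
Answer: -17810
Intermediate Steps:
(l + 21)*(-130) = (116 + 21)*(-130) = 137*(-130) = -17810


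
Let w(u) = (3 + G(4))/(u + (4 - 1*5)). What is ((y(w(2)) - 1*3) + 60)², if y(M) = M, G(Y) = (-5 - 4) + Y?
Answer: 3025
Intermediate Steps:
G(Y) = -9 + Y
w(u) = -2/(-1 + u) (w(u) = (3 + (-9 + 4))/(u + (4 - 1*5)) = (3 - 5)/(u + (4 - 5)) = -2/(u - 1) = -2/(-1 + u))
((y(w(2)) - 1*3) + 60)² = ((-2/(-1 + 2) - 1*3) + 60)² = ((-2/1 - 3) + 60)² = ((-2*1 - 3) + 60)² = ((-2 - 3) + 60)² = (-5 + 60)² = 55² = 3025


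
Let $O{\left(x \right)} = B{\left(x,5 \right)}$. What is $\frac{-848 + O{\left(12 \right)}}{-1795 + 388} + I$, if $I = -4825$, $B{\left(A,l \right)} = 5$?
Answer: $- \frac{2262644}{469} \approx -4824.4$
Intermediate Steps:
$O{\left(x \right)} = 5$
$\frac{-848 + O{\left(12 \right)}}{-1795 + 388} + I = \frac{-848 + 5}{-1795 + 388} - 4825 = - \frac{843}{-1407} - 4825 = \left(-843\right) \left(- \frac{1}{1407}\right) - 4825 = \frac{281}{469} - 4825 = - \frac{2262644}{469}$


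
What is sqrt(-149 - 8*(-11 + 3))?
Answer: I*sqrt(85) ≈ 9.2195*I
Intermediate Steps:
sqrt(-149 - 8*(-11 + 3)) = sqrt(-149 - 8*(-8)) = sqrt(-149 + 64) = sqrt(-85) = I*sqrt(85)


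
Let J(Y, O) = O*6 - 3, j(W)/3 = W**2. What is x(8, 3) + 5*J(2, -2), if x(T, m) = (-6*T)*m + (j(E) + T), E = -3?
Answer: -184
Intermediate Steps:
j(W) = 3*W**2
x(T, m) = 27 + T - 6*T*m (x(T, m) = (-6*T)*m + (3*(-3)**2 + T) = -6*T*m + (3*9 + T) = -6*T*m + (27 + T) = 27 + T - 6*T*m)
J(Y, O) = -3 + 6*O (J(Y, O) = 6*O - 3 = -3 + 6*O)
x(8, 3) + 5*J(2, -2) = (27 + 8 - 6*8*3) + 5*(-3 + 6*(-2)) = (27 + 8 - 144) + 5*(-3 - 12) = -109 + 5*(-15) = -109 - 75 = -184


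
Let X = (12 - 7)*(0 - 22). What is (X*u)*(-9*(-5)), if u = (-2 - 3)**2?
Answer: -123750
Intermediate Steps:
X = -110 (X = 5*(-22) = -110)
u = 25 (u = (-5)**2 = 25)
(X*u)*(-9*(-5)) = (-110*25)*(-9*(-5)) = -2750*45 = -123750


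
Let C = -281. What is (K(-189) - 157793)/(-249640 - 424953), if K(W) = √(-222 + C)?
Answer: 157793/674593 - I*√503/674593 ≈ 0.23391 - 3.3246e-5*I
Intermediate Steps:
K(W) = I*√503 (K(W) = √(-222 - 281) = √(-503) = I*√503)
(K(-189) - 157793)/(-249640 - 424953) = (I*√503 - 157793)/(-249640 - 424953) = (-157793 + I*√503)/(-674593) = (-157793 + I*√503)*(-1/674593) = 157793/674593 - I*√503/674593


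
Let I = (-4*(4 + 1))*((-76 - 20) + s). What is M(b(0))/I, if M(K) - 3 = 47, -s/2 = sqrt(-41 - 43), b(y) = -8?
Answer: 5/199 - 5*I*sqrt(21)/4776 ≈ 0.025126 - 0.0047975*I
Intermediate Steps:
s = -4*I*sqrt(21) (s = -2*sqrt(-41 - 43) = -4*I*sqrt(21) ≈ -18.33*I)
M(K) = 50 (M(K) = 3 + 47 = 50)
I = 1920 + 80*I*sqrt(21) (I = (-4*(4 + 1))*((-76 - 20) - 4*I*sqrt(21)) = (-4*5)*(-96 - 4*I*sqrt(21)) = -20*(-96 - 4*I*sqrt(21)) = 1920 + 80*I*sqrt(21) ≈ 1920.0 + 366.61*I)
M(b(0))/I = 50/(1920 + 80*I*sqrt(21))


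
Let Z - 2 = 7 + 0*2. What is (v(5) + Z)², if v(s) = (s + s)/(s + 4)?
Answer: 8281/81 ≈ 102.23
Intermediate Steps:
Z = 9 (Z = 2 + (7 + 0*2) = 2 + (7 + 0) = 2 + 7 = 9)
v(s) = 2*s/(4 + s) (v(s) = (2*s)/(4 + s) = 2*s/(4 + s))
(v(5) + Z)² = (2*5/(4 + 5) + 9)² = (2*5/9 + 9)² = (2*5*(⅑) + 9)² = (10/9 + 9)² = (91/9)² = 8281/81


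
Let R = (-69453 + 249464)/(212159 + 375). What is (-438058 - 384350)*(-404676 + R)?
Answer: 35366516582613492/106267 ≈ 3.3281e+11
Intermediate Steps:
R = 180011/212534 ≈ 0.84698
(-438058 - 384350)*(-404676 + R) = (-438058 - 384350)*(-404676 + 180011/212534) = -822408*(-86007228973/212534) = 35366516582613492/106267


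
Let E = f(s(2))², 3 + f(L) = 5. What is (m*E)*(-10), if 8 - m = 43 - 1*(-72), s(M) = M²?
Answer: 4280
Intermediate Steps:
f(L) = 2 (f(L) = -3 + 5 = 2)
E = 4 (E = 2² = 4)
m = -107 (m = 8 - (43 - 1*(-72)) = 8 - (43 + 72) = 8 - 1*115 = 8 - 115 = -107)
(m*E)*(-10) = -107*4*(-10) = -428*(-10) = 4280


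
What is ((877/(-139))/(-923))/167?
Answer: 877/21425599 ≈ 4.0932e-5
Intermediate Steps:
((877/(-139))/(-923))/167 = ((877*(-1/139))*(-1/923))*(1/167) = -877/139*(-1/923)*(1/167) = (877/128297)*(1/167) = 877/21425599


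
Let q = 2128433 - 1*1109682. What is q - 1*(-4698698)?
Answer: 5717449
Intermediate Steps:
q = 1018751 (q = 2128433 - 1109682 = 1018751)
q - 1*(-4698698) = 1018751 - 1*(-4698698) = 1018751 + 4698698 = 5717449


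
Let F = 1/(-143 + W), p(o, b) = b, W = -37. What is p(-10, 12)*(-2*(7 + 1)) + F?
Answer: -34561/180 ≈ -192.01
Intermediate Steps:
F = -1/180 (F = 1/(-143 - 37) = 1/(-180) = -1/180 ≈ -0.0055556)
p(-10, 12)*(-2*(7 + 1)) + F = 12*(-2*(7 + 1)) - 1/180 = 12*(-2*8) - 1/180 = 12*(-16) - 1/180 = -192 - 1/180 = -34561/180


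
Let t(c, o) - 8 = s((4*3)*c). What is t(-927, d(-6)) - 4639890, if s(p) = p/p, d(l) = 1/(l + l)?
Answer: -4639881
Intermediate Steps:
d(l) = 1/(2*l)
s(p) = 1
t(c, o) = 9 (t(c, o) = 8 + 1 = 9)
t(-927, d(-6)) - 4639890 = 9 - 4639890 = -4639881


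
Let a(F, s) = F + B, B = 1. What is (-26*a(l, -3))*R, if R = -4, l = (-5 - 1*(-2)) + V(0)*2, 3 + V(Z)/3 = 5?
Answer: 1040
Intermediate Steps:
V(Z) = 6 (V(Z) = -9 + 3*5 = -9 + 15 = 6)
l = 9 (l = (-5 - 1*(-2)) + 6*2 = (-5 + 2) + 12 = -3 + 12 = 9)
a(F, s) = 1 + F (a(F, s) = F + 1 = 1 + F)
(-26*a(l, -3))*R = -26*(1 + 9)*(-4) = -26*10*(-4) = -260*(-4) = 1040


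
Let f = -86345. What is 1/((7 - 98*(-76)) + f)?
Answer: -1/78890 ≈ -1.2676e-5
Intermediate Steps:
1/((7 - 98*(-76)) + f) = 1/((7 - 98*(-76)) - 86345) = 1/((7 + 7448) - 86345) = 1/(7455 - 86345) = 1/(-78890) = -1/78890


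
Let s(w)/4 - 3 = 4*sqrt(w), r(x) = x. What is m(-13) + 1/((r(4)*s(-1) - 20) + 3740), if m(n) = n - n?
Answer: 471/1775240 - I/221905 ≈ 0.00026532 - 4.5064e-6*I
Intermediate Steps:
m(n) = 0
s(w) = 12 + 16*sqrt(w) (s(w) = 12 + 4*(4*sqrt(w)) = 12 + 16*sqrt(w))
m(-13) + 1/((r(4)*s(-1) - 20) + 3740) = 0 + 1/((4*(12 + 16*sqrt(-1)) - 20) + 3740) = 0 + 1/((4*(12 + 16*I) - 20) + 3740) = 0 + 1/(((48 + 64*I) - 20) + 3740) = 0 + 1/((28 + 64*I) + 3740) = 0 + 1/(3768 + 64*I) = 0 + (3768 - 64*I)/14201920 = (3768 - 64*I)/14201920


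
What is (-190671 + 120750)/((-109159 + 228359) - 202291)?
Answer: 23307/27697 ≈ 0.84150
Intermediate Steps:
(-190671 + 120750)/((-109159 + 228359) - 202291) = -69921/(119200 - 202291) = -69921/(-83091) = -69921*(-1/83091) = 23307/27697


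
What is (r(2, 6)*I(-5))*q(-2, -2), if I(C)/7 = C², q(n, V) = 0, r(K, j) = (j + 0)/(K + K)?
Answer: 0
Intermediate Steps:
r(K, j) = j/(2*K) (r(K, j) = j/((2*K)) = j*(1/(2*K)) = j/(2*K))
I(C) = 7*C²
(r(2, 6)*I(-5))*q(-2, -2) = (((½)*6/2)*(7*(-5)²))*0 = (((½)*6*(½))*(7*25))*0 = ((3/2)*175)*0 = (525/2)*0 = 0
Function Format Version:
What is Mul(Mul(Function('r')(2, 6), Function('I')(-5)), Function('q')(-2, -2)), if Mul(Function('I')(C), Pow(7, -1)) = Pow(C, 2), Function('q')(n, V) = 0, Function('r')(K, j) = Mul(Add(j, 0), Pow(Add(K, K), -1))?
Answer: 0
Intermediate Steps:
Function('r')(K, j) = Mul(Rational(1, 2), j, Pow(K, -1)) (Function('r')(K, j) = Mul(j, Pow(Mul(2, K), -1)) = Mul(j, Mul(Rational(1, 2), Pow(K, -1))) = Mul(Rational(1, 2), j, Pow(K, -1)))
Function('I')(C) = Mul(7, Pow(C, 2))
Mul(Mul(Function('r')(2, 6), Function('I')(-5)), Function('q')(-2, -2)) = Mul(Mul(Mul(Rational(1, 2), 6, Pow(2, -1)), Mul(7, Pow(-5, 2))), 0) = Mul(Mul(Mul(Rational(1, 2), 6, Rational(1, 2)), Mul(7, 25)), 0) = Mul(Mul(Rational(3, 2), 175), 0) = Mul(Rational(525, 2), 0) = 0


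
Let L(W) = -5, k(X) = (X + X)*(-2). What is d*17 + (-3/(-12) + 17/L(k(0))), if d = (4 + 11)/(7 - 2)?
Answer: 957/20 ≈ 47.850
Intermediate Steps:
k(X) = -4*X (k(X) = (2*X)*(-2) = -4*X)
d = 3 (d = 15/5 = 15*(⅕) = 3)
d*17 + (-3/(-12) + 17/L(k(0))) = 3*17 + (-3/(-12) + 17/(-5)) = 51 + (-3*(-1/12) + 17*(-⅕)) = 51 + (¼ - 17/5) = 51 - 63/20 = 957/20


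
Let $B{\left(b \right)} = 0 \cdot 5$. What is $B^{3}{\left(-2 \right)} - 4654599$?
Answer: $-4654599$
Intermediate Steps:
$B{\left(b \right)} = 0$
$B^{3}{\left(-2 \right)} - 4654599 = 0^{3} - 4654599 = 0 - 4654599 = -4654599$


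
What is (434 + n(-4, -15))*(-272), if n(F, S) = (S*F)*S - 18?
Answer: 131648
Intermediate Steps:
n(F, S) = -18 + F*S² (n(F, S) = (F*S)*S - 18 = F*S² - 18 = -18 + F*S²)
(434 + n(-4, -15))*(-272) = (434 + (-18 - 4*(-15)²))*(-272) = (434 + (-18 - 4*225))*(-272) = (434 + (-18 - 900))*(-272) = (434 - 918)*(-272) = -484*(-272) = 131648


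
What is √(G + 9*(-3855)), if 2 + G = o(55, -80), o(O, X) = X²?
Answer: I*√28297 ≈ 168.22*I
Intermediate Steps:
G = 6398 (G = -2 + (-80)² = -2 + 6400 = 6398)
√(G + 9*(-3855)) = √(6398 + 9*(-3855)) = √(6398 - 34695) = √(-28297) = I*√28297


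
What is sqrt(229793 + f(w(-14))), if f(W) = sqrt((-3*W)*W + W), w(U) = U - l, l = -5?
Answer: sqrt(229793 + 6*I*sqrt(7)) ≈ 479.37 + 0.017*I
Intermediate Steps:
w(U) = 5 + U (w(U) = U - 1*(-5) = U + 5 = 5 + U)
f(W) = sqrt(W - 3*W**2) (f(W) = sqrt(-3*W**2 + W) = sqrt(W - 3*W**2))
sqrt(229793 + f(w(-14))) = sqrt(229793 + sqrt((5 - 14)*(1 - 3*(5 - 14)))) = sqrt(229793 + sqrt(-9*(1 - 3*(-9)))) = sqrt(229793 + sqrt(-9*(1 + 27))) = sqrt(229793 + sqrt(-9*28)) = sqrt(229793 + sqrt(-252)) = sqrt(229793 + 6*I*sqrt(7))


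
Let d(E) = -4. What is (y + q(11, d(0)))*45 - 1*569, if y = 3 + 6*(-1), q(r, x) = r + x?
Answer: -389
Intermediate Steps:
y = -3 (y = 3 - 6 = -3)
(y + q(11, d(0)))*45 - 1*569 = (-3 + (11 - 4))*45 - 1*569 = (-3 + 7)*45 - 569 = 4*45 - 569 = 180 - 569 = -389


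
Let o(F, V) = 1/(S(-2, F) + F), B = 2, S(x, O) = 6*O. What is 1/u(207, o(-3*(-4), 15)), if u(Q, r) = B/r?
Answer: 1/168 ≈ 0.0059524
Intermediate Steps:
o(F, V) = 1/(7*F) (o(F, V) = 1/(6*F + F) = 1/(7*F))
u(Q, r) = 2/r
1/u(207, o(-3*(-4), 15)) = 1/(2/((1/(7*((-3*(-4))))))) = 1/(2/(((1/7)/12))) = 1/(2/(((1/7)*(1/12)))) = 1/(2/(1/84)) = 1/(2*84) = 1/168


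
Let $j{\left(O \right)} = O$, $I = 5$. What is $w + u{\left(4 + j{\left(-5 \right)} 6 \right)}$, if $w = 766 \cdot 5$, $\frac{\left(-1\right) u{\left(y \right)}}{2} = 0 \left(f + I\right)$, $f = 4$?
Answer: $3830$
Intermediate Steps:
$u{\left(y \right)} = 0$ ($u{\left(y \right)} = - 2 \cdot 0 \left(4 + 5\right) = - 2 \cdot 0 \cdot 9 = \left(-2\right) 0 = 0$)
$w = 3830$
$w + u{\left(4 + j{\left(-5 \right)} 6 \right)} = 3830 + 0 = 3830$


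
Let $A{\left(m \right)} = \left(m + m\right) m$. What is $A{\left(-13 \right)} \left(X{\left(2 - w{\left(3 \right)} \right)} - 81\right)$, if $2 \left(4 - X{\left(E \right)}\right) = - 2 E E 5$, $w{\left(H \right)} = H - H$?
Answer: $-19266$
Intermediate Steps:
$w{\left(H \right)} = 0$
$A{\left(m \right)} = 2 m^{2}$ ($A{\left(m \right)} = 2 m m = 2 m^{2}$)
$X{\left(E \right)} = 4 + 5 E^{2}$ ($X{\left(E \right)} = 4 - \frac{\left(-2\right) E E 5}{2} = 4 - \frac{\left(-2\right) E^{2} \cdot 5}{2} = 4 - \frac{\left(-2\right) 5 E^{2}}{2} = 4 - \frac{\left(-10\right) E^{2}}{2} = 4 + 5 E^{2}$)
$A{\left(-13 \right)} \left(X{\left(2 - w{\left(3 \right)} \right)} - 81\right) = 2 \left(-13\right)^{2} \left(\left(4 + 5 \left(2 - 0\right)^{2}\right) - 81\right) = 2 \cdot 169 \left(\left(4 + 5 \left(2 + 0\right)^{2}\right) - 81\right) = 338 \left(\left(4 + 5 \cdot 2^{2}\right) - 81\right) = 338 \left(\left(4 + 5 \cdot 4\right) - 81\right) = 338 \left(\left(4 + 20\right) - 81\right) = 338 \left(24 - 81\right) = 338 \left(-57\right) = -19266$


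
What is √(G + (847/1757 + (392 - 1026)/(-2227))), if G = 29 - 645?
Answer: I*√192232878400687/558977 ≈ 24.804*I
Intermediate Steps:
G = -616
√(G + (847/1757 + (392 - 1026)/(-2227))) = √(-616 + (847/1757 + (392 - 1026)/(-2227))) = √(-616 + (847*(1/1757) - 634*(-1/2227))) = √(-616 + (121/251 + 634/2227)) = √(-616 + 428601/558977) = √(-343901231/558977) = I*√192232878400687/558977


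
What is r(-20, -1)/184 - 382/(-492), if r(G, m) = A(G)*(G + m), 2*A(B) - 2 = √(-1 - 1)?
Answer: 14989/22632 - 21*I*√2/368 ≈ 0.66229 - 0.080702*I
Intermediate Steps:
A(B) = 1 + I*√2/2 (A(B) = 1 + √(-1 - 1)/2 = 1 + √(-2)/2 = 1 + (I*√2)/2 = 1 + I*√2/2)
r(G, m) = (1 + I*√2/2)*(G + m)
r(-20, -1)/184 - 382/(-492) = ((2 + I*√2)*(-20 - 1)/2)/184 - 382/(-492) = ((½)*(2 + I*√2)*(-21))*(1/184) - 382*(-1/492) = (-21 - 21*I*√2/2)*(1/184) + 191/246 = (-21/184 - 21*I*√2/368) + 191/246 = 14989/22632 - 21*I*√2/368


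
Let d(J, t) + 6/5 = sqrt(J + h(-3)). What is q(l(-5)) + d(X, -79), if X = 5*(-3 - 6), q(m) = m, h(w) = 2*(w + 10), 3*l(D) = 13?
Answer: 47/15 + I*sqrt(31) ≈ 3.1333 + 5.5678*I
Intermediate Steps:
l(D) = 13/3 (l(D) = (1/3)*13 = 13/3)
h(w) = 20 + 2*w (h(w) = 2*(10 + w) = 20 + 2*w)
X = -45 (X = 5*(-9) = -45)
d(J, t) = -6/5 + sqrt(14 + J) (d(J, t) = -6/5 + sqrt(J + (20 + 2*(-3))) = -6/5 + sqrt(J + (20 - 6)) = -6/5 + sqrt(J + 14) = -6/5 + sqrt(14 + J))
q(l(-5)) + d(X, -79) = 13/3 + (-6/5 + sqrt(14 - 45)) = 13/3 + (-6/5 + sqrt(-31)) = 13/3 + (-6/5 + I*sqrt(31)) = 47/15 + I*sqrt(31)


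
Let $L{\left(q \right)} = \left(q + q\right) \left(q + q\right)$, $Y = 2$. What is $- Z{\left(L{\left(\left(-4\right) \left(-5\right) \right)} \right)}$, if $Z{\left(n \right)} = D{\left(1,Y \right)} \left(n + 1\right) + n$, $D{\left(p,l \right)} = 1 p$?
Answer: $-3201$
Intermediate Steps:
$D{\left(p,l \right)} = p$
$L{\left(q \right)} = 4 q^{2}$ ($L{\left(q \right)} = 2 q 2 q = 4 q^{2}$)
$Z{\left(n \right)} = 1 + 2 n$ ($Z{\left(n \right)} = 1 \left(n + 1\right) + n = 1 \left(1 + n\right) + n = \left(1 + n\right) + n = 1 + 2 n$)
$- Z{\left(L{\left(\left(-4\right) \left(-5\right) \right)} \right)} = - (1 + 2 \cdot 4 \left(\left(-4\right) \left(-5\right)\right)^{2}) = - (1 + 2 \cdot 4 \cdot 20^{2}) = - (1 + 2 \cdot 4 \cdot 400) = - (1 + 2 \cdot 1600) = - (1 + 3200) = \left(-1\right) 3201 = -3201$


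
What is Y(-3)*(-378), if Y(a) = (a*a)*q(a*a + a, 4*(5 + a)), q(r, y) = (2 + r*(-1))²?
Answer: -54432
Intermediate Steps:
q(r, y) = (2 - r)²
Y(a) = a²*(-2 + a + a²)² (Y(a) = (a*a)*(-2 + (a*a + a))² = a²*(-2 + (a² + a))² = a²*(-2 + (a + a²))² = a²*(-2 + a + a²)²)
Y(-3)*(-378) = ((-3)²*(-2 - 3*(1 - 3))²)*(-378) = (9*(-2 - 3*(-2))²)*(-378) = (9*(-2 + 6)²)*(-378) = (9*4²)*(-378) = (9*16)*(-378) = 144*(-378) = -54432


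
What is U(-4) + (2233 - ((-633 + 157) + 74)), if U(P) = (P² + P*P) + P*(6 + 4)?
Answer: 2627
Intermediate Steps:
U(P) = 2*P² + 10*P (U(P) = (P² + P²) + P*10 = 2*P² + 10*P)
U(-4) + (2233 - ((-633 + 157) + 74)) = 2*(-4)*(5 - 4) + (2233 - ((-633 + 157) + 74)) = 2*(-4)*1 + (2233 - (-476 + 74)) = -8 + (2233 - 1*(-402)) = -8 + (2233 + 402) = -8 + 2635 = 2627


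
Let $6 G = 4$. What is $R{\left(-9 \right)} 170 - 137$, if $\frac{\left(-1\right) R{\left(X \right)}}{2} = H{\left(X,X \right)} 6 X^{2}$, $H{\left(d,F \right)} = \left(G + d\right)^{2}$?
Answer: $-11475137$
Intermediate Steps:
$G = \frac{2}{3}$ ($G = \frac{1}{6} \cdot 4 = \frac{2}{3} \approx 0.66667$)
$H{\left(d,F \right)} = \left(\frac{2}{3} + d\right)^{2}$
$R{\left(X \right)} = - \frac{4 X^{2} \left(2 + 3 X\right)^{2}}{3}$ ($R{\left(X \right)} = - 2 \frac{\left(2 + 3 X\right)^{2}}{9} \cdot 6 X^{2} = - 2 \frac{2 X^{2} \left(2 + 3 X\right)^{2}}{3} = - \frac{4 X^{2} \left(2 + 3 X\right)^{2}}{3}$)
$R{\left(-9 \right)} 170 - 137 = - \frac{4 \left(-9\right)^{2} \left(2 + 3 \left(-9\right)\right)^{2}}{3} \cdot 170 - 137 = \left(- \frac{4}{3}\right) 81 \left(2 - 27\right)^{2} \cdot 170 - 137 = \left(- \frac{4}{3}\right) 81 \left(-25\right)^{2} \cdot 170 - 137 = \left(- \frac{4}{3}\right) 81 \cdot 625 \cdot 170 - 137 = \left(-67500\right) 170 - 137 = -11475000 - 137 = -11475137$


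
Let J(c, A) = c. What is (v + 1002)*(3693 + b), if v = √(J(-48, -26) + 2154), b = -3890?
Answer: -197394 - 1773*√26 ≈ -2.0643e+5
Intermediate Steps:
v = 9*√26 (v = √(-48 + 2154) = √2106 = 9*√26 ≈ 45.891)
(v + 1002)*(3693 + b) = (9*√26 + 1002)*(3693 - 3890) = (1002 + 9*√26)*(-197) = -197394 - 1773*√26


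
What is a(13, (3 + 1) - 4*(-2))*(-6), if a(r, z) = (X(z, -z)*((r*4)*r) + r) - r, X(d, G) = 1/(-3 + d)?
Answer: -1352/3 ≈ -450.67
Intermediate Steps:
a(r, z) = 4*r²/(-3 + z) (a(r, z) = (((r*4)*r)/(-3 + z) + r) - r = (((4*r)*r)/(-3 + z) + r) - r = ((4*r²)/(-3 + z) + r) - r = (4*r²/(-3 + z) + r) - r = (r + 4*r²/(-3 + z)) - r = 4*r²/(-3 + z))
a(13, (3 + 1) - 4*(-2))*(-6) = (4*13²/(-3 + ((3 + 1) - 4*(-2))))*(-6) = (4*169/(-3 + (4 + 8)))*(-6) = (4*169/(-3 + 12))*(-6) = (4*169/9)*(-6) = (4*169*(⅑))*(-6) = (676/9)*(-6) = -1352/3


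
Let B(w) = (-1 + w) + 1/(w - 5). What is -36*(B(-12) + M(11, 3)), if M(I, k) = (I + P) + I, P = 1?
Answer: -6084/17 ≈ -357.88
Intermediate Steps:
B(w) = -1 + w + 1/(-5 + w) (B(w) = (-1 + w) + 1/(-5 + w) = -1 + w + 1/(-5 + w))
M(I, k) = 1 + 2*I (M(I, k) = (I + 1) + I = (1 + I) + I = 1 + 2*I)
-36*(B(-12) + M(11, 3)) = -36*((6 + (-12)² - 6*(-12))/(-5 - 12) + (1 + 2*11)) = -36*((6 + 144 + 72)/(-17) + (1 + 22)) = -36*(-1/17*222 + 23) = -36*(-222/17 + 23) = -36*169/17 = -6084/17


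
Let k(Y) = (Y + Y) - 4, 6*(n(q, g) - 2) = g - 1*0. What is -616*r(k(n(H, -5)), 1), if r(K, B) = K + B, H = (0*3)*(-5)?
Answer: 1232/3 ≈ 410.67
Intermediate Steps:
H = 0 (H = 0*(-5) = 0)
n(q, g) = 2 + g/6 (n(q, g) = 2 + (g - 1*0)/6 = 2 + (g + 0)/6 = 2 + g/6)
k(Y) = -4 + 2*Y (k(Y) = 2*Y - 4 = -4 + 2*Y)
r(K, B) = B + K
-616*r(k(n(H, -5)), 1) = -616*(1 + (-4 + 2*(2 + (⅙)*(-5)))) = -616*(1 + (-4 + 2*(2 - ⅚))) = -616*(1 + (-4 + 2*(7/6))) = -616*(1 + (-4 + 7/3)) = -616*(1 - 5/3) = -616*(-⅔) = 1232/3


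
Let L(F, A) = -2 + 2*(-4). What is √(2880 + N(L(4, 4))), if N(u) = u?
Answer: √2870 ≈ 53.572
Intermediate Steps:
L(F, A) = -10 (L(F, A) = -2 - 8 = -10)
√(2880 + N(L(4, 4))) = √(2880 - 10) = √2870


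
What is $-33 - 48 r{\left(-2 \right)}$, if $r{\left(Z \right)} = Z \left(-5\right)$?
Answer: $-513$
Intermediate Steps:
$r{\left(Z \right)} = - 5 Z$
$-33 - 48 r{\left(-2 \right)} = -33 - 48 \left(\left(-5\right) \left(-2\right)\right) = -33 - 480 = -513$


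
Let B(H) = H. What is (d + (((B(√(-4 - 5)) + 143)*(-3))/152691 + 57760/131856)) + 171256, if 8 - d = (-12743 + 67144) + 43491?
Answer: 2797772179141/38131107 - 3*I/50897 ≈ 73372.0 - 5.8943e-5*I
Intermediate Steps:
d = -97884 (d = 8 - ((-12743 + 67144) + 43491) = 8 - (54401 + 43491) = 8 - 1*97892 = 8 - 97892 = -97884)
(d + (((B(√(-4 - 5)) + 143)*(-3))/152691 + 57760/131856)) + 171256 = (-97884 + (((√(-4 - 5) + 143)*(-3))/152691 + 57760/131856)) + 171256 = (-97884 + (((√(-9) + 143)*(-3))*(1/152691) + 57760*(1/131856))) + 171256 = (-97884 + (((3*I + 143)*(-3))*(1/152691) + 3610/8241)) + 171256 = (-97884 + (((143 + 3*I)*(-3))*(1/152691) + 3610/8241)) + 171256 = (-97884 + ((-429 - 9*I)*(1/152691) + 3610/8241)) + 171256 = (-97884 + ((-13/4627 - 3*I/50897) + 3610/8241)) + 171256 = (-97884 + (16596337/38131107 - 3*I/50897)) + 171256 = (-3732408681251/38131107 - 3*I/50897) + 171256 = 2797772179141/38131107 - 3*I/50897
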